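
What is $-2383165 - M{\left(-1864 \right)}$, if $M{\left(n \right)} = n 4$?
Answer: $-2375709$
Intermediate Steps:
$M{\left(n \right)} = 4 n$
$-2383165 - M{\left(-1864 \right)} = -2383165 - 4 \left(-1864\right) = -2383165 - -7456 = -2383165 + 7456 = -2375709$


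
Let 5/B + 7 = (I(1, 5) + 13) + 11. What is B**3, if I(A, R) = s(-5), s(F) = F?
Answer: 125/1728 ≈ 0.072338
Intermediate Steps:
I(A, R) = -5
B = 5/12 (B = 5/(-7 + ((-5 + 13) + 11)) = 5/(-7 + (8 + 11)) = 5/(-7 + 19) = 5/12 ≈ 0.41667)
B**3 = (5/12)**3 = 125/1728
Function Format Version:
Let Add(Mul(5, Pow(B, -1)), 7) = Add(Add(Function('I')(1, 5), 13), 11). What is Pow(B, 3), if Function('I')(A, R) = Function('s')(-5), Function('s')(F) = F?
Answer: Rational(125, 1728) ≈ 0.072338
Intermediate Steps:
Function('I')(A, R) = -5
B = Rational(5, 12) (B = Mul(5, Pow(Add(-7, Add(Add(-5, 13), 11)), -1)) = Mul(5, Pow(Add(-7, Add(8, 11)), -1)) = Mul(5, Pow(Add(-7, 19), -1)) = Mul(5, Pow(12, -1)) = Mul(5, Rational(1, 12)) = Rational(5, 12) ≈ 0.41667)
Pow(B, 3) = Pow(Rational(5, 12), 3) = Rational(125, 1728)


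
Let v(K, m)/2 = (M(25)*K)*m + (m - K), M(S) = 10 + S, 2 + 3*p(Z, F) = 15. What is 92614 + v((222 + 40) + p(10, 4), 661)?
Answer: 37249940/3 ≈ 1.2417e+7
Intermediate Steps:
p(Z, F) = 13/3 (p(Z, F) = -⅔ + (⅓)*15 = -⅔ + 5 = 13/3)
v(K, m) = -2*K + 2*m + 70*K*m (v(K, m) = 2*(((10 + 25)*K)*m + (m - K)) = 2*((35*K)*m + (m - K)) = 2*(35*K*m + (m - K)) = 2*(m - K + 35*K*m) = -2*K + 2*m + 70*K*m)
92614 + v((222 + 40) + p(10, 4), 661) = 92614 + (-2*((222 + 40) + 13/3) + 2*661 + 70*((222 + 40) + 13/3)*661) = 92614 + (-2*(262 + 13/3) + 1322 + 70*(262 + 13/3)*661) = 92614 + (-2*799/3 + 1322 + 70*(799/3)*661) = 92614 + (-1598/3 + 1322 + 36969730/3) = 92614 + 36972098/3 = 37249940/3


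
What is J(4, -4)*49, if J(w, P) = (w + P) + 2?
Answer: 98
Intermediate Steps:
J(w, P) = 2 + P + w (J(w, P) = (P + w) + 2 = 2 + P + w)
J(4, -4)*49 = (2 - 4 + 4)*49 = 2*49 = 98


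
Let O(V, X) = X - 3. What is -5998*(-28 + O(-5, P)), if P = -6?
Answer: 221926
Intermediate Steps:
O(V, X) = -3 + X
-5998*(-28 + O(-5, P)) = -5998*(-28 + (-3 - 6)) = -5998*(-28 - 9) = -5998*(-37) = 221926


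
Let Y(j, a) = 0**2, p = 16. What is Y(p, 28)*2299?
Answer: 0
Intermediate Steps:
Y(j, a) = 0
Y(p, 28)*2299 = 0*2299 = 0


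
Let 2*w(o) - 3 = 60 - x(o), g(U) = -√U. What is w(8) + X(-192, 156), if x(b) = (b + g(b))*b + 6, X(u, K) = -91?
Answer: -189/2 + 8*√2 ≈ -83.186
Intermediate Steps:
x(b) = 6 + b*(b - √b) (x(b) = (b - √b)*b + 6 = b*(b - √b) + 6 = 6 + b*(b - √b))
w(o) = 57/2 + o^(3/2)/2 - o²/2 (w(o) = 3/2 + (60 - (6 + o² - o^(3/2)))/2 = 3/2 + (60 + (-6 + o^(3/2) - o²))/2 = 3/2 + (54 + o^(3/2) - o²)/2 = 3/2 + (27 + o^(3/2)/2 - o²/2) = 57/2 + o^(3/2)/2 - o²/2)
w(8) + X(-192, 156) = (57/2 + 8^(3/2)/2 - ½*8²) - 91 = (57/2 + (16*√2)/2 - ½*64) - 91 = (57/2 + 8*√2 - 32) - 91 = (-7/2 + 8*√2) - 91 = -189/2 + 8*√2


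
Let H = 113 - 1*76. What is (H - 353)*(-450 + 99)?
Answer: 110916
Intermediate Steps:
H = 37 (H = 113 - 76 = 37)
(H - 353)*(-450 + 99) = (37 - 353)*(-450 + 99) = -316*(-351) = 110916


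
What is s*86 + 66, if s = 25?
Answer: 2216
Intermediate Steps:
s*86 + 66 = 25*86 + 66 = 2150 + 66 = 2216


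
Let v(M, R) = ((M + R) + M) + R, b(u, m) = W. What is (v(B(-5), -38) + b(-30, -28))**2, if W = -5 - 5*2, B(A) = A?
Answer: 10201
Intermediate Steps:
W = -15 (W = -5 - 10 = -15)
b(u, m) = -15
v(M, R) = 2*M + 2*R (v(M, R) = (R + 2*M) + R = 2*M + 2*R)
(v(B(-5), -38) + b(-30, -28))**2 = ((2*(-5) + 2*(-38)) - 15)**2 = ((-10 - 76) - 15)**2 = (-86 - 15)**2 = (-101)**2 = 10201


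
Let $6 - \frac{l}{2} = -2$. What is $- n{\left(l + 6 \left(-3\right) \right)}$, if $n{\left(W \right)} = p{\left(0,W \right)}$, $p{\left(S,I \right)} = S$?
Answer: $0$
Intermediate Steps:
$l = 16$ ($l = 12 - -4 = 12 + 4 = 16$)
$n{\left(W \right)} = 0$
$- n{\left(l + 6 \left(-3\right) \right)} = \left(-1\right) 0 = 0$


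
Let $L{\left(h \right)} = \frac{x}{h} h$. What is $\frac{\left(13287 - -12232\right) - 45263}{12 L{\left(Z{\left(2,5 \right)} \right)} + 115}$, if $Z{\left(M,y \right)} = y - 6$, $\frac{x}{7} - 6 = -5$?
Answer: $- \frac{19744}{199} \approx -99.216$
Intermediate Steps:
$x = 7$ ($x = 42 + 7 \left(-5\right) = 42 - 35 = 7$)
$Z{\left(M,y \right)} = -6 + y$ ($Z{\left(M,y \right)} = y - 6 = -6 + y$)
$L{\left(h \right)} = 7$ ($L{\left(h \right)} = \frac{7}{h} h = 7$)
$\frac{\left(13287 - -12232\right) - 45263}{12 L{\left(Z{\left(2,5 \right)} \right)} + 115} = \frac{\left(13287 - -12232\right) - 45263}{12 \cdot 7 + 115} = \frac{\left(13287 + 12232\right) - 45263}{84 + 115} = \frac{25519 - 45263}{199} = \left(-19744\right) \frac{1}{199} = - \frac{19744}{199}$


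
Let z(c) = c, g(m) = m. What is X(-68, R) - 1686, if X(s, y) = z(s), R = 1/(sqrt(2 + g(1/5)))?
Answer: -1754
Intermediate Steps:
R = sqrt(55)/11 (R = 1/(sqrt(2 + 1/5)) = 1/(sqrt(11/5)) = 1/(sqrt(55)/5) = sqrt(55)/11 ≈ 0.67420)
X(s, y) = s
X(-68, R) - 1686 = -68 - 1686 = -1754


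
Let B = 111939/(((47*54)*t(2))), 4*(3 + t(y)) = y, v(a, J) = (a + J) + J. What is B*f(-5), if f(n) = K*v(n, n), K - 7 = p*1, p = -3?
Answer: 149252/141 ≈ 1058.5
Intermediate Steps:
v(a, J) = a + 2*J (v(a, J) = (J + a) + J = a + 2*J)
t(y) = -3 + y/4
K = 4 (K = 7 - 3*1 = 7 - 3 = 4)
f(n) = 12*n (f(n) = 4*(n + 2*n) = 4*(3*n) = 12*n)
B = -37313/2115 (B = 111939/(((47*54)*(-3 + (1/4)*2))) = 111939/((2538*(-3 + 1/2))) = 111939/((2538*(-5/2))) = 111939/(-6345) = 111939*(-1/6345) = -37313/2115 ≈ -17.642)
B*f(-5) = -149252*(-5)/705 = -37313/2115*(-60) = 149252/141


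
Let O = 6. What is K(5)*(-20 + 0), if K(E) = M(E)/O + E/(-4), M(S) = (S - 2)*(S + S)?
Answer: -75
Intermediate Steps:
M(S) = 2*S*(-2 + S) (M(S) = (-2 + S)*(2*S) = 2*S*(-2 + S))
K(E) = -E/4 + E*(-2 + E)/3 (K(E) = (2*E*(-2 + E))/6 + E/(-4) = (2*E*(-2 + E))*(⅙) + E*(-¼) = E*(-2 + E)/3 - E/4 = -E/4 + E*(-2 + E)/3)
K(5)*(-20 + 0) = ((1/12)*5*(-11 + 4*5))*(-20 + 0) = ((1/12)*5*(-11 + 20))*(-20) = ((1/12)*5*9)*(-20) = (15/4)*(-20) = -75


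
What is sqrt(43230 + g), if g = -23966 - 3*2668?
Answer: 2*sqrt(2815) ≈ 106.11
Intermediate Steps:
g = -31970 (g = -23966 - 1*8004 = -23966 - 8004 = -31970)
sqrt(43230 + g) = sqrt(43230 - 31970) = sqrt(11260) = 2*sqrt(2815)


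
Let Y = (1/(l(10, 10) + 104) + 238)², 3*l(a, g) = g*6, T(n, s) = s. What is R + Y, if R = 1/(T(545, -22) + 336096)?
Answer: 146363112034941/2583736912 ≈ 56648.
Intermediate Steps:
l(a, g) = 2*g (l(a, g) = (g*6)/3 = (6*g)/3 = 2*g)
R = 1/336074 (R = 1/(-22 + 336096) = 1/336074 ≈ 2.9755e-6)
Y = 871017169/15376 (Y = (1/(2*10 + 104) + 238)² = (1/(20 + 104) + 238)² = (1/124 + 238)² = (29513/124)² = 871017169/15376 ≈ 56648.)
R + Y = 1/336074 + 871017169/15376 = 146363112034941/2583736912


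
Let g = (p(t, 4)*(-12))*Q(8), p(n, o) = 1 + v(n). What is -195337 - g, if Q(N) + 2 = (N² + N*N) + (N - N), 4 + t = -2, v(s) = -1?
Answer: -195337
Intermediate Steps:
t = -6 (t = -4 - 2 = -6)
Q(N) = -2 + 2*N² (Q(N) = -2 + ((N² + N*N) + (N - N)) = -2 + ((N² + N²) + 0) = -2 + (2*N² + 0) = -2 + 2*N²)
p(n, o) = 0 (p(n, o) = 1 - 1 = 0)
g = 0 (g = (0*(-12))*(-2 + 2*8²) = 0*(-2 + 2*64) = 0*(-2 + 128) = 0*126 = 0)
-195337 - g = -195337 - 1*0 = -195337 + 0 = -195337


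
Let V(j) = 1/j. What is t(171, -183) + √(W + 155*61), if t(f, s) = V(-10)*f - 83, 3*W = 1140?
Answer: -1001/10 + √9835 ≈ -0.92843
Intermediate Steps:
W = 380 (W = (⅓)*1140 = 380)
t(f, s) = -83 - f/10 (t(f, s) = f/(-10) - 83 = -f/10 - 83 = -83 - f/10)
t(171, -183) + √(W + 155*61) = (-83 - ⅒*171) + √(380 + 155*61) = (-83 - 171/10) + √(380 + 9455) = -1001/10 + √9835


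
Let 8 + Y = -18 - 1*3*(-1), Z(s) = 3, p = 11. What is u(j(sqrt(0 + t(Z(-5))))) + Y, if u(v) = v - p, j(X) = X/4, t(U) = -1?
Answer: -34 + I/4 ≈ -34.0 + 0.25*I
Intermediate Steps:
j(X) = X/4 (j(X) = X*(1/4) = X/4)
u(v) = -11 + v (u(v) = v - 1*11 = v - 11 = -11 + v)
Y = -23 (Y = -8 + (-18 - 1*3*(-1)) = -8 + (-18 - 3*(-1)) = -8 + (-18 + 3) = -8 - 15 = -23)
u(j(sqrt(0 + t(Z(-5))))) + Y = (-11 + sqrt(0 - 1)/4) - 23 = (-11 + sqrt(-1)/4) - 23 = (-11 + I/4) - 23 = -34 + I/4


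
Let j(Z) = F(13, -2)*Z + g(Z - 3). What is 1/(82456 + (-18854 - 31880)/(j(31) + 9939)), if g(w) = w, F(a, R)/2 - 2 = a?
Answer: 10897/898472298 ≈ 1.2128e-5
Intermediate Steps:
F(a, R) = 4 + 2*a
j(Z) = -3 + 31*Z (j(Z) = (4 + 2*13)*Z + (Z - 3) = (4 + 26)*Z + (-3 + Z) = 30*Z + (-3 + Z) = -3 + 31*Z)
1/(82456 + (-18854 - 31880)/(j(31) + 9939)) = 1/(82456 + (-18854 - 31880)/((-3 + 31*31) + 9939)) = 1/(82456 - 50734/((-3 + 961) + 9939)) = 1/(82456 - 50734/(958 + 9939)) = 1/(82456 - 50734/10897) = 1/(898472298/10897) = 10897/898472298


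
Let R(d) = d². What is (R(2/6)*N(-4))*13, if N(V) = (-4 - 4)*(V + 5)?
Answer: -104/9 ≈ -11.556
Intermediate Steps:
N(V) = -40 - 8*V (N(V) = -8*(5 + V) = -40 - 8*V)
(R(2/6)*N(-4))*13 = ((2/6)²*(-40 - 8*(-4)))*13 = ((2*(⅙))²*(-40 + 32))*13 = ((⅓)²*(-8))*13 = ((⅑)*(-8))*13 = -8/9*13 = -104/9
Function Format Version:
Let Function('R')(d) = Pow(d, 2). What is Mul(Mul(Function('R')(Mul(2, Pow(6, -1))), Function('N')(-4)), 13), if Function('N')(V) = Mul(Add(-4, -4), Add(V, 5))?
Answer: Rational(-104, 9) ≈ -11.556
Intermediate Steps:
Function('N')(V) = Add(-40, Mul(-8, V)) (Function('N')(V) = Mul(-8, Add(5, V)) = Add(-40, Mul(-8, V)))
Mul(Mul(Function('R')(Mul(2, Pow(6, -1))), Function('N')(-4)), 13) = Mul(Mul(Pow(Mul(2, Pow(6, -1)), 2), Add(-40, Mul(-8, -4))), 13) = Mul(Mul(Pow(Mul(2, Rational(1, 6)), 2), Add(-40, 32)), 13) = Mul(Mul(Pow(Rational(1, 3), 2), -8), 13) = Mul(Mul(Rational(1, 9), -8), 13) = Mul(Rational(-8, 9), 13) = Rational(-104, 9)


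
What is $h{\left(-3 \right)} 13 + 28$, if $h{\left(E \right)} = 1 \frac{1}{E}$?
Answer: $\frac{71}{3} \approx 23.667$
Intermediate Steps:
$h{\left(E \right)} = \frac{1}{E}$
$h{\left(-3 \right)} 13 + 28 = \frac{1}{-3} \cdot 13 + 28 = \left(- \frac{1}{3}\right) 13 + 28 = - \frac{13}{3} + 28 = \frac{71}{3}$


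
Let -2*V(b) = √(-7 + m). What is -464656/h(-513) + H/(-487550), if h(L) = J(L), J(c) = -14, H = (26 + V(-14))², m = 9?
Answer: 32363289047/975100 + 13*√2/243775 ≈ 33190.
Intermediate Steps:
V(b) = -√2/2 (V(b) = -√(-7 + 9)/2 = -√2/2)
H = (26 - √2/2)² ≈ 639.73
h(L) = -14
-464656/h(-513) + H/(-487550) = -464656/(-14) + ((52 - √2)²/4)/(-487550) = -464656*(-1/14) + ((52 - √2)²/4)*(-1/487550) = 232328/7 - (52 - √2)²/1950200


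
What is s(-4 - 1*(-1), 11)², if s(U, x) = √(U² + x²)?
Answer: 130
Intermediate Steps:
s(-4 - 1*(-1), 11)² = (√((-4 - 1*(-1))² + 11²))² = (√((-4 + 1)² + 121))² = (√((-3)² + 121))² = (√(9 + 121))² = (√130)² = 130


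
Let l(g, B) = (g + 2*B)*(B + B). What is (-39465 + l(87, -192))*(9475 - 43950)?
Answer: -2571248925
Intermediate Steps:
l(g, B) = 2*B*(g + 2*B) (l(g, B) = (g + 2*B)*(2*B) = 2*B*(g + 2*B))
(-39465 + l(87, -192))*(9475 - 43950) = (-39465 + 2*(-192)*(87 + 2*(-192)))*(9475 - 43950) = (-39465 + 2*(-192)*(87 - 384))*(-34475) = (-39465 + 2*(-192)*(-297))*(-34475) = (-39465 + 114048)*(-34475) = 74583*(-34475) = -2571248925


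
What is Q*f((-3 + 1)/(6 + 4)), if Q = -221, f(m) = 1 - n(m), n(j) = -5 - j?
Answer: -6409/5 ≈ -1281.8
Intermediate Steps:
f(m) = 6 + m (f(m) = 1 - (-5 - m) = 1 + (5 + m) = 6 + m)
Q*f((-3 + 1)/(6 + 4)) = -221*(6 + (-3 + 1)/(6 + 4)) = -221*(6 - 2/10) = -221*(6 - 2*⅒) = -221*(6 - ⅕) = -221*29/5 = -6409/5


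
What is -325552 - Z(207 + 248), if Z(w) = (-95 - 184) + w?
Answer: -325728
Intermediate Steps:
Z(w) = -279 + w
-325552 - Z(207 + 248) = -325552 - (-279 + (207 + 248)) = -325552 - (-279 + 455) = -325552 - 1*176 = -325552 - 176 = -325728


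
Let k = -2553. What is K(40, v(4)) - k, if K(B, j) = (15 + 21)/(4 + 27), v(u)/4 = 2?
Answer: 79179/31 ≈ 2554.2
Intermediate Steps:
v(u) = 8 (v(u) = 4*2 = 8)
K(B, j) = 36/31
K(40, v(4)) - k = 36/31 - 1*(-2553) = 36/31 + 2553 = 79179/31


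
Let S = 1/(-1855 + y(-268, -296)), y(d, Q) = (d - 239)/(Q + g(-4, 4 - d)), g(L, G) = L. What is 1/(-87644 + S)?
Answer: -185331/16243150264 ≈ -1.1410e-5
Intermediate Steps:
y(d, Q) = (-239 + d)/(-4 + Q) (y(d, Q) = (d - 239)/(Q - 4) = (-239 + d)/(-4 + Q))
S = -100/185331 (S = 1/(-1855 + (-239 - 268)/(-4 - 296)) = 1/(-1855 - 507/(-300)) = 1/(-1855 - 1/300*(-507)) = 1/(-1855 + 169/100) = 1/(-185331/100) = -100/185331 ≈ -0.00053957)
1/(-87644 + S) = 1/(-87644 - 100/185331) = 1/(-16243150264/185331) = -185331/16243150264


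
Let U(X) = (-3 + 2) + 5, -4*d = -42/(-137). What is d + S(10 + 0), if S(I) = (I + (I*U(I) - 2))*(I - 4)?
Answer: 78891/274 ≈ 287.92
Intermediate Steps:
d = -21/274 (d = -(-21)/(2*(-137)) = -(-21)*(-1)/(2*137) = -¼*42/137 = -21/274 ≈ -0.076642)
U(X) = 4 (U(X) = -1 + 5 = 4)
S(I) = (-4 + I)*(-2 + 5*I) (S(I) = (I + (I*4 - 2))*(I - 4) = (I + (4*I - 2))*(-4 + I) = (I + (-2 + 4*I))*(-4 + I) = (-2 + 5*I)*(-4 + I) = (-4 + I)*(-2 + 5*I))
d + S(10 + 0) = -21/274 + (8 - 22*(10 + 0) + 5*(10 + 0)²) = -21/274 + (8 - 22*10 + 5*10²) = -21/274 + (8 - 220 + 5*100) = -21/274 + (8 - 220 + 500) = -21/274 + 288 = 78891/274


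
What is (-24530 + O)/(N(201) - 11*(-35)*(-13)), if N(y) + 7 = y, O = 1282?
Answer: 23248/4811 ≈ 4.8323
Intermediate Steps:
N(y) = -7 + y
(-24530 + O)/(N(201) - 11*(-35)*(-13)) = (-24530 + 1282)/((-7 + 201) - 11*(-35)*(-13)) = -23248/(194 + 385*(-13)) = -23248/(194 - 5005) = -23248/(-4811) = -23248*(-1/4811) = 23248/4811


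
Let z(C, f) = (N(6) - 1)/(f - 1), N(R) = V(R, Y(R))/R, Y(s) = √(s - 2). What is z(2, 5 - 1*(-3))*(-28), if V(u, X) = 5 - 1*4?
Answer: 10/3 ≈ 3.3333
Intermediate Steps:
Y(s) = √(-2 + s)
V(u, X) = 1 (V(u, X) = 5 - 4 = 1)
N(R) = 1/R
z(C, f) = -5/(6*(-1 + f)) (z(C, f) = (1/6 - 1)/(f - 1) = (⅙ - 1)/(-1 + f) = -5/(6*(-1 + f)))
z(2, 5 - 1*(-3))*(-28) = -5/(-6 + 6*(5 - 1*(-3)))*(-28) = -5/(-6 + 6*(5 + 3))*(-28) = -5/(-6 + 6*8)*(-28) = -5/(-6 + 48)*(-28) = -5/42*(-28) = 10/3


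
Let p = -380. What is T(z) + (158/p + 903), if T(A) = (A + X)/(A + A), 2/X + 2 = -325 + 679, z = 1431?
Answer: 43214963711/47852640 ≈ 903.08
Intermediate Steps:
X = 1/176 (X = 2/(-2 + (-325 + 679)) = 2/(-2 + 354) = 2/352 = 2*(1/352) = 1/176 ≈ 0.0056818)
T(A) = (1/176 + A)/(2*A) (T(A) = (A + 1/176)/(A + A) = (1/176 + A)/((2*A)) = (1/176 + A)*(1/(2*A)) = (1/176 + A)/(2*A))
T(z) + (158/p + 903) = (1/352)*(1 + 176*1431)/1431 + (158/(-380) + 903) = (1/352)*(1/1431)*(1 + 251856) + (158*(-1/380) + 903) = (1/352)*(1/1431)*251857 + (-79/190 + 903) = 251857/503712 + 171491/190 = 43214963711/47852640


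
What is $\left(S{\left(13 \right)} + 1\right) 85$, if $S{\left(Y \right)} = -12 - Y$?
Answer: $-2040$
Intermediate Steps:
$\left(S{\left(13 \right)} + 1\right) 85 = \left(\left(-12 - 13\right) + 1\right) 85 = \left(-25 + 1\right) 85 = \left(-24\right) 85 = -2040$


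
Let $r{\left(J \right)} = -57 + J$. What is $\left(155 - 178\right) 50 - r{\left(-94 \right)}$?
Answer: $-999$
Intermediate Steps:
$\left(155 - 178\right) 50 - r{\left(-94 \right)} = \left(155 - 178\right) 50 - \left(-57 - 94\right) = \left(155 - 178\right) 50 - -151 = \left(-23\right) 50 + 151 = -1150 + 151 = -999$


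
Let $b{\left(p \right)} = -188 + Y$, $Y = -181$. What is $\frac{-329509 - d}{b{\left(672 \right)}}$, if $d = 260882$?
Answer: $\frac{65599}{41} \approx 1600.0$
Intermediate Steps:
$b{\left(p \right)} = -369$ ($b{\left(p \right)} = -188 - 181 = -369$)
$\frac{-329509 - d}{b{\left(672 \right)}} = \frac{-329509 - 260882}{-369} = \left(-329509 - 260882\right) \left(- \frac{1}{369}\right) = \left(-590391\right) \left(- \frac{1}{369}\right) = \frac{65599}{41}$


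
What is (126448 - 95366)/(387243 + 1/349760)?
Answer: 10871240320/135442111681 ≈ 0.080265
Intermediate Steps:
(126448 - 95366)/(387243 + 1/349760) = 31082/(387243 + 1/349760) = 31082/(135442111681/349760) = 31082*(349760/135442111681) = 10871240320/135442111681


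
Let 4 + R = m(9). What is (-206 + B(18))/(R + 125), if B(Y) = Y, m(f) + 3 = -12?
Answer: -94/53 ≈ -1.7736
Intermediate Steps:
m(f) = -15 (m(f) = -3 - 12 = -15)
R = -19 (R = -4 - 15 = -19)
(-206 + B(18))/(R + 125) = (-206 + 18)/(-19 + 125) = -188/106 = -188*1/106 = -94/53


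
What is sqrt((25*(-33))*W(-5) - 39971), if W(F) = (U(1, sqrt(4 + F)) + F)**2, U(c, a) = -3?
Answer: I*sqrt(92771) ≈ 304.58*I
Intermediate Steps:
W(F) = (-3 + F)**2
sqrt((25*(-33))*W(-5) - 39971) = sqrt((25*(-33))*(-3 - 5)**2 - 39971) = sqrt(-825*(-8)**2 - 39971) = sqrt(-825*64 - 39971) = sqrt(-52800 - 39971) = sqrt(-92771) = I*sqrt(92771)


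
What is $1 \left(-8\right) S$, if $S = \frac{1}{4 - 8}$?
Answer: $2$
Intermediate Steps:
$S = - \frac{1}{4}$ ($S = \frac{1}{4 - 8} = \frac{1}{-4} = - \frac{1}{4} \approx -0.25$)
$1 \left(-8\right) S = 1 \left(-8\right) \left(- \frac{1}{4}\right) = \left(-8\right) \left(- \frac{1}{4}\right) = 2$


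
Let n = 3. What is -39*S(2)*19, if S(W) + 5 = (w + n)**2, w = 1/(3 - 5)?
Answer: -3705/4 ≈ -926.25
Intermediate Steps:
w = -1/2 (w = 1/(-2) = -1/2 ≈ -0.50000)
S(W) = 5/4 (S(W) = -5 + (-1/2 + 3)**2 = -5 + (5/2)**2 = -5 + 25/4 = 5/4)
-39*S(2)*19 = -39*5/4*19 = -195/4*19 = -3705/4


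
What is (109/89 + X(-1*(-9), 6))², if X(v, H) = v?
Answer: 828100/7921 ≈ 104.54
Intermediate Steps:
(109/89 + X(-1*(-9), 6))² = (109/89 - 1*(-9))² = (109*(1/89) + 9)² = (109/89 + 9)² = (910/89)² = 828100/7921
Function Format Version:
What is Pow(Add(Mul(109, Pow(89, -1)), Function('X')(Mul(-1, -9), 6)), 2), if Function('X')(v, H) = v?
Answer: Rational(828100, 7921) ≈ 104.54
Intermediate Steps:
Pow(Add(Mul(109, Pow(89, -1)), Function('X')(Mul(-1, -9), 6)), 2) = Pow(Add(Mul(109, Pow(89, -1)), Mul(-1, -9)), 2) = Pow(Add(Mul(109, Rational(1, 89)), 9), 2) = Pow(Add(Rational(109, 89), 9), 2) = Pow(Rational(910, 89), 2) = Rational(828100, 7921)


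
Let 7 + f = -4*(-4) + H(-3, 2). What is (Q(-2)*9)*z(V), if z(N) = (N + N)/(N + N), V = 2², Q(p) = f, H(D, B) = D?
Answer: 54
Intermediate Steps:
f = 6 (f = -7 + (-4*(-4) - 3) = -7 + (16 - 3) = -7 + 13 = 6)
Q(p) = 6
V = 4
z(N) = 1 (z(N) = (2*N)/((2*N)) = (2*N)*(1/(2*N)) = 1)
(Q(-2)*9)*z(V) = (6*9)*1 = 54*1 = 54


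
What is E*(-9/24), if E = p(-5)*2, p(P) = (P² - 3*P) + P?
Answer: -105/4 ≈ -26.250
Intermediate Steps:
p(P) = P² - 2*P
E = 70 (E = -5*(-2 - 5)*2 = -5*(-7)*2 = 35*2 = 70)
E*(-9/24) = 70*(-9/24) = 70*(-9*1/24) = 70*(-3/8) = -105/4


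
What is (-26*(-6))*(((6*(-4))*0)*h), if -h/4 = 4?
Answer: 0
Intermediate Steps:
h = -16 (h = -4*4 = -16)
(-26*(-6))*(((6*(-4))*0)*h) = (-26*(-6))*(((6*(-4))*0)*(-16)) = 156*(-24*0*(-16)) = 156*(0*(-16)) = 156*0 = 0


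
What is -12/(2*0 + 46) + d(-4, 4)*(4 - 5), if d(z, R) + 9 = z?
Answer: 293/23 ≈ 12.739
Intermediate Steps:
d(z, R) = -9 + z
-12/(2*0 + 46) + d(-4, 4)*(4 - 5) = -12/(2*0 + 46) + (-9 - 4)*(4 - 5) = -12/(0 + 46) - 13*(-1) = -12/46 + 13 = (1/46)*(-12) + 13 = -6/23 + 13 = 293/23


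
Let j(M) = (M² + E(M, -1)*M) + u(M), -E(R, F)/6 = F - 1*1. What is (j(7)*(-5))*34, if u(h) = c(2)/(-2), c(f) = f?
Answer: -22440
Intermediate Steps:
E(R, F) = 6 - 6*F (E(R, F) = -6*(F - 1*1) = -6*(F - 1) = -6*(-1 + F) = 6 - 6*F)
u(h) = -1 (u(h) = 2/(-2) = 2*(-½) = -1)
j(M) = -1 + M² + 12*M (j(M) = (M² + (6 - 6*(-1))*M) - 1 = (M² + (6 + 6)*M) - 1 = (M² + 12*M) - 1 = -1 + M² + 12*M)
(j(7)*(-5))*34 = ((-1 + 7² + 12*7)*(-5))*34 = ((-1 + 49 + 84)*(-5))*34 = (132*(-5))*34 = -660*34 = -22440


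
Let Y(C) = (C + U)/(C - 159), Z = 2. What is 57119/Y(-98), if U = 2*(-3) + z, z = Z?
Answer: 14679583/102 ≈ 1.4392e+5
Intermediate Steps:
z = 2
U = -4 (U = 2*(-3) + 2 = -6 + 2 = -4)
Y(C) = (-4 + C)/(-159 + C) (Y(C) = (C - 4)/(C - 159) = (-4 + C)/(-159 + C))
57119/Y(-98) = 57119/(((-4 - 98)/(-159 - 98))) = 57119/((-102/(-257))) = 57119/((-1/257*(-102))) = 57119/(102/257) = 57119*(257/102) = 14679583/102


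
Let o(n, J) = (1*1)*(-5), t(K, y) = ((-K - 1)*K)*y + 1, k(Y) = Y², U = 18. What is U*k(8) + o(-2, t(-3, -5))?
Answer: 1147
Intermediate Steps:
t(K, y) = 1 + K*y*(-1 - K) (t(K, y) = ((-1 - K)*K)*y + 1 = (K*(-1 - K))*y + 1 = K*y*(-1 - K) + 1 = 1 + K*y*(-1 - K))
o(n, J) = -5 (o(n, J) = 1*(-5) = -5)
U*k(8) + o(-2, t(-3, -5)) = 18*8² - 5 = 18*64 - 5 = 1152 - 5 = 1147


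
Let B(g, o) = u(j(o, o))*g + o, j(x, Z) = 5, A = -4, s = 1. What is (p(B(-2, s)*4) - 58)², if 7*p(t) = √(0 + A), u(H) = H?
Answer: 164832/49 - 232*I/7 ≈ 3363.9 - 33.143*I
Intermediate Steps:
B(g, o) = o + 5*g (B(g, o) = 5*g + o = o + 5*g)
p(t) = 2*I/7 (p(t) = √(0 - 4)/7 = √(-4)/7 = (2*I)/7 = 2*I/7)
(p(B(-2, s)*4) - 58)² = (2*I/7 - 58)² = (-58 + 2*I/7)²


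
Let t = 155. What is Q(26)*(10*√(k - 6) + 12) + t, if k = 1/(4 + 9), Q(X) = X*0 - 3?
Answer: 119 - 30*I*√1001/13 ≈ 119.0 - 73.012*I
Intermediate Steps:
Q(X) = -3 (Q(X) = 0 - 3 = -3)
k = 1/13 ≈ 0.076923
Q(26)*(10*√(k - 6) + 12) + t = -3*(10*√(1/13 - 6) + 12) + 155 = -3*(10*√(-77/13) + 12) + 155 = -3*(10*(I*√1001/13) + 12) + 155 = -3*(10*I*√1001/13 + 12) + 155 = -3*(12 + 10*I*√1001/13) + 155 = (-36 - 30*I*√1001/13) + 155 = 119 - 30*I*√1001/13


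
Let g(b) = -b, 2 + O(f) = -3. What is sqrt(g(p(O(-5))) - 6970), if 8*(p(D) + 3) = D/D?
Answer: 3*I*sqrt(12386)/4 ≈ 83.469*I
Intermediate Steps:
O(f) = -5 (O(f) = -2 - 3 = -5)
p(D) = -23/8 (p(D) = -3 + (D/D)/8 = -3 + (1/8)*1 = -3 + 1/8 = -23/8)
sqrt(g(p(O(-5))) - 6970) = sqrt(-1*(-23/8) - 6970) = sqrt(23/8 - 6970) = sqrt(-55737/8) = 3*I*sqrt(12386)/4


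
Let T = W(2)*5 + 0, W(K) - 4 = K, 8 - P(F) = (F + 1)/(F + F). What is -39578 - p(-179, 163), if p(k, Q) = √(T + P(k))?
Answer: -39578 - 7*√24523/179 ≈ -39584.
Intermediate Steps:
P(F) = 8 - (1 + F)/(2*F) (P(F) = 8 - (F + 1)/(F + F) = 8 - (1 + F)/(2*F))
W(K) = 4 + K
T = 30 (T = (4 + 2)*5 + 0 = 6*5 + 0 = 30 + 0 = 30)
p(k, Q) = √(30 + (-1 + 15*k)/(2*k))
-39578 - p(-179, 163) = -39578 - √(150 - 2/(-179))/2 = -39578 - √(150 - 2*(-1/179))/2 = -39578 - √(150 + 2/179)/2 = -39578 - √(26852/179)/2 = -39578 - 14*√24523/179/2 = -39578 - 7*√24523/179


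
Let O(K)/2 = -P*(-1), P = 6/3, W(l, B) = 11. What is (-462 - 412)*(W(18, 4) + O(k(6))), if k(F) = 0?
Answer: -13110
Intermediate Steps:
P = 2 (P = 6*(⅓) = 2)
O(K) = 4 (O(K) = 2*(-1*2*(-1)) = 2*(-2*(-1)) = 2*2 = 4)
(-462 - 412)*(W(18, 4) + O(k(6))) = (-462 - 412)*(11 + 4) = -874*15 = -13110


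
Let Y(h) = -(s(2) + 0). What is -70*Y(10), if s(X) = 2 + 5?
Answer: 490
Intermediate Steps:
s(X) = 7
Y(h) = -7 (Y(h) = -(7 + 0) = -1*7 = -7)
-70*Y(10) = -70*(-7) = 490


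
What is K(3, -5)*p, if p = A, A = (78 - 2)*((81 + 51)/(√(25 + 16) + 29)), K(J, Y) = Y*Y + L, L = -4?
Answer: 381843/50 - 13167*√41/50 ≈ 5950.7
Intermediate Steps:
K(J, Y) = -4 + Y² (K(J, Y) = Y*Y - 4 = Y² - 4 = -4 + Y²)
A = 10032/(29 + √41) (A = 76*(132/(√41 + 29)) = 76*(132/(29 + √41)) = 10032/(29 + √41) ≈ 283.36)
p = 18183/50 - 627*√41/50 ≈ 283.36
K(3, -5)*p = (-4 + (-5)²)*(18183/50 - 627*√41/50) = (-4 + 25)*(18183/50 - 627*√41/50) = 21*(18183/50 - 627*√41/50) = 381843/50 - 13167*√41/50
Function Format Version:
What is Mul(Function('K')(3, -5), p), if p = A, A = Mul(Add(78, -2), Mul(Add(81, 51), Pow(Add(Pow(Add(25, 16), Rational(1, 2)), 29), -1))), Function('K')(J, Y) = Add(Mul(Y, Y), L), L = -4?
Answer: Add(Rational(381843, 50), Mul(Rational(-13167, 50), Pow(41, Rational(1, 2)))) ≈ 5950.7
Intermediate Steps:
Function('K')(J, Y) = Add(-4, Pow(Y, 2)) (Function('K')(J, Y) = Add(Mul(Y, Y), -4) = Add(Pow(Y, 2), -4) = Add(-4, Pow(Y, 2)))
A = Mul(10032, Pow(Add(29, Pow(41, Rational(1, 2))), -1)) (A = Mul(76, Mul(132, Pow(Add(Pow(41, Rational(1, 2)), 29), -1))) = Mul(76, Mul(132, Pow(Add(29, Pow(41, Rational(1, 2))), -1))) = Mul(10032, Pow(Add(29, Pow(41, Rational(1, 2))), -1)) ≈ 283.36)
p = Add(Rational(18183, 50), Mul(Rational(-627, 50), Pow(41, Rational(1, 2)))) ≈ 283.36
Mul(Function('K')(3, -5), p) = Mul(Add(-4, Pow(-5, 2)), Add(Rational(18183, 50), Mul(Rational(-627, 50), Pow(41, Rational(1, 2))))) = Mul(Add(-4, 25), Add(Rational(18183, 50), Mul(Rational(-627, 50), Pow(41, Rational(1, 2))))) = Mul(21, Add(Rational(18183, 50), Mul(Rational(-627, 50), Pow(41, Rational(1, 2))))) = Add(Rational(381843, 50), Mul(Rational(-13167, 50), Pow(41, Rational(1, 2))))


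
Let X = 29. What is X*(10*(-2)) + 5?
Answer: -575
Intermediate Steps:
X*(10*(-2)) + 5 = 29*(10*(-2)) + 5 = 29*(-20) + 5 = -580 + 5 = -575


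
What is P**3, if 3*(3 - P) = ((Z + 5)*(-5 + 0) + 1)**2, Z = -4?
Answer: -343/27 ≈ -12.704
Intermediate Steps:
P = -7/3 (P = 3 - ((-4 + 5)*(-5 + 0) + 1)**2/3 = 3 - (1*(-5) + 1)**2/3 = 3 - (-5 + 1)**2/3 = 3 - 1/3*(-4)**2 = 3 - 1/3*16 = 3 - 16/3 = -7/3 ≈ -2.3333)
P**3 = (-7/3)**3 = -343/27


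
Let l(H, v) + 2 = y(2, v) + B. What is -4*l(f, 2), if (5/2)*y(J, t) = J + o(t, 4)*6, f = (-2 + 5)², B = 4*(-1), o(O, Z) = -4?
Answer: 296/5 ≈ 59.200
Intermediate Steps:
B = -4
f = 9 (f = 3² = 9)
y(J, t) = -48/5 + 2*J/5 (y(J, t) = 2*(J - 4*6)/5 = 2*(J - 24)/5 = 2*(-24 + J)/5 = -48/5 + 2*J/5)
l(H, v) = -74/5 (l(H, v) = -2 + ((-48/5 + (⅖)*2) - 4) = -2 + ((-48/5 + ⅘) - 4) = -2 + (-44/5 - 4) = -2 - 64/5 = -74/5)
-4*l(f, 2) = -4*(-74/5) = 296/5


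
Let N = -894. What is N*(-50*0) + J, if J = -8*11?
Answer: -88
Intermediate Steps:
J = -88
N*(-50*0) + J = -(-44700)*0 - 88 = -894*0 - 88 = 0 - 88 = -88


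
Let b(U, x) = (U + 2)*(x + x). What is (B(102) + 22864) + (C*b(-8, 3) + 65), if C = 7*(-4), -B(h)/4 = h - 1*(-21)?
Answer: 23445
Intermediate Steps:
B(h) = -84 - 4*h (B(h) = -4*(h - 1*(-21)) = -4*(h + 21) = -4*(21 + h) = -84 - 4*h)
C = -28
b(U, x) = 2*x*(2 + U) (b(U, x) = (2 + U)*(2*x) = 2*x*(2 + U))
(B(102) + 22864) + (C*b(-8, 3) + 65) = ((-84 - 4*102) + 22864) + (-56*3*(2 - 8) + 65) = ((-84 - 408) + 22864) + (-56*3*(-6) + 65) = (-492 + 22864) + (-28*(-36) + 65) = 22372 + (1008 + 65) = 22372 + 1073 = 23445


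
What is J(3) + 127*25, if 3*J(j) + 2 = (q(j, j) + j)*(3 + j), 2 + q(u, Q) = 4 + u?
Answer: 9571/3 ≈ 3190.3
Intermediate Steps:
q(u, Q) = 2 + u (q(u, Q) = -2 + (4 + u) = 2 + u)
J(j) = -⅔ + (2 + 2*j)*(3 + j)/3 (J(j) = -⅔ + (((2 + j) + j)*(3 + j))/3 = -⅔ + ((2 + 2*j)*(3 + j))/3 = -⅔ + (2 + 2*j)*(3 + j)/3)
J(3) + 127*25 = (4/3 + (⅔)*3² + (8/3)*3) + 127*25 = (4/3 + (⅔)*9 + 8) + 3175 = (4/3 + 6 + 8) + 3175 = 46/3 + 3175 = 9571/3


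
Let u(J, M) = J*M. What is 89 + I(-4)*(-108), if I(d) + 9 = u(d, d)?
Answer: -667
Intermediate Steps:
I(d) = -9 + d² (I(d) = -9 + d*d = -9 + d²)
89 + I(-4)*(-108) = 89 + (-9 + (-4)²)*(-108) = 89 + (-9 + 16)*(-108) = 89 + 7*(-108) = 89 - 756 = -667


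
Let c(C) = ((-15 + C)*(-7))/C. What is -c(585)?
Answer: 266/39 ≈ 6.8205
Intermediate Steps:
c(C) = (105 - 7*C)/C
-c(585) = -(-7 + 105/585) = -(-7 + 105*(1/585)) = -(-7 + 7/39) = -1*(-266/39) = 266/39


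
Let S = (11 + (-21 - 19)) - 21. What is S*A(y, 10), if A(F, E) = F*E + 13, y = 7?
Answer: -4150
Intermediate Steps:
A(F, E) = 13 + E*F (A(F, E) = E*F + 13 = 13 + E*F)
S = -50 (S = (11 - 40) - 21 = -29 - 21 = -50)
S*A(y, 10) = -50*(13 + 10*7) = -50*(13 + 70) = -50*83 = -4150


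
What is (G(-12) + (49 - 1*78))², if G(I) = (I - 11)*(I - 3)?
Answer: 99856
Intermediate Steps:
G(I) = (-11 + I)*(-3 + I)
(G(-12) + (49 - 1*78))² = ((33 + (-12)² - 14*(-12)) + (49 - 1*78))² = ((33 + 144 + 168) + (49 - 78))² = (345 - 29)² = 316² = 99856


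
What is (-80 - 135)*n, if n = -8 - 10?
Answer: 3870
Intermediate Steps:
n = -18
(-80 - 135)*n = (-80 - 135)*(-18) = -215*(-18) = 3870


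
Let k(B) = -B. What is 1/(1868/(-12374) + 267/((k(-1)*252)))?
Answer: 519708/472187 ≈ 1.1006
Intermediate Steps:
1/(1868/(-12374) + 267/((k(-1)*252))) = 1/(1868/(-12374) + 267/((-1*(-1)*252))) = 1/(1868*(-1/12374) + 267/((1*252))) = 1/(-934/6187 + 267/252) = 1/(-934/6187 + 267*(1/252)) = 1/(-934/6187 + 89/84) = 1/(472187/519708) = 519708/472187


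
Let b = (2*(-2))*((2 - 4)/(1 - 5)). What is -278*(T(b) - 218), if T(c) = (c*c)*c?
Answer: 62828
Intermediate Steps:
b = -2 (b = -(-8)/(-4) = -(-8)*(-1)/4 = -4*1/2 = -2)
T(c) = c**3 (T(c) = c**2*c = c**3)
-278*(T(b) - 218) = -278*((-2)**3 - 218) = -278*(-8 - 218) = -278*(-226) = 62828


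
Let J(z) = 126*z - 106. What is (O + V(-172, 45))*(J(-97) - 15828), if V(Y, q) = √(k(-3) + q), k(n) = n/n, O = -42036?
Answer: 1183565616 - 28156*√46 ≈ 1.1834e+9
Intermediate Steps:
k(n) = 1
J(z) = -106 + 126*z
V(Y, q) = √(1 + q)
(O + V(-172, 45))*(J(-97) - 15828) = (-42036 + √(1 + 45))*((-106 + 126*(-97)) - 15828) = (-42036 + √46)*((-106 - 12222) - 15828) = (-42036 + √46)*(-12328 - 15828) = (-42036 + √46)*(-28156) = 1183565616 - 28156*√46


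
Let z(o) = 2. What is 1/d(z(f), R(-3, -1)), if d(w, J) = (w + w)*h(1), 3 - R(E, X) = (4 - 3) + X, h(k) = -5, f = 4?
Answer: -1/20 ≈ -0.050000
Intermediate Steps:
R(E, X) = 2 - X (R(E, X) = 3 - ((4 - 3) + X) = 3 - (1 + X) = 3 + (-1 - X) = 2 - X)
d(w, J) = -10*w (d(w, J) = (w + w)*(-5) = (2*w)*(-5) = -10*w)
1/d(z(f), R(-3, -1)) = 1/(-10*2) = 1/(-20) = -1/20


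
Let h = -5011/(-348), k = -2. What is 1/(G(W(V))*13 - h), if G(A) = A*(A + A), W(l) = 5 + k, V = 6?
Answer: 348/76421 ≈ 0.0045537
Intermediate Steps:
W(l) = 3 (W(l) = 5 - 2 = 3)
h = 5011/348 (h = -5011*(-1/348) = 5011/348 ≈ 14.399)
G(A) = 2*A² (G(A) = A*(2*A) = 2*A²)
1/(G(W(V))*13 - h) = 1/((2*3²)*13 - 1*5011/348) = 1/((2*9)*13 - 5011/348) = 1/(18*13 - 5011/348) = 1/(234 - 5011/348) = 1/(76421/348) = 348/76421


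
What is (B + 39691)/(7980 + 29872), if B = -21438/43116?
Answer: 285215953/272004472 ≈ 1.0486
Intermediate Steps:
B = -3573/7186 (B = -21438*1/43116 = -3573/7186 ≈ -0.49722)
(B + 39691)/(7980 + 29872) = (-3573/7186 + 39691)/(7980 + 29872) = (285215953/7186)/37852 = (285215953/7186)*(1/37852) = 285215953/272004472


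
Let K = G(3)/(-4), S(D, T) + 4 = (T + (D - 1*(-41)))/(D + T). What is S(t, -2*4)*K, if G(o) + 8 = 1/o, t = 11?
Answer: 184/9 ≈ 20.444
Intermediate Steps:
S(D, T) = -4 + (41 + D + T)/(D + T) (S(D, T) = -4 + (T + (D - 1*(-41)))/(D + T) = -4 + (T + (D + 41))/(D + T) = -4 + (T + (41 + D))/(D + T) = -4 + (41 + D + T)/(D + T))
G(o) = -8 + 1/o
K = 23/12 (K = (-8 + 1/3)/(-4) = (-8 + ⅓)*(-¼) = -23/3*(-¼) = 23/12 ≈ 1.9167)
S(t, -2*4)*K = ((41 - 3*11 - (-6)*4)/(11 - 2*4))*(23/12) = ((41 - 33 - 3*(-8))/(11 - 8))*(23/12) = ((41 - 33 + 24)/3)*(23/12) = ((⅓)*32)*(23/12) = (32/3)*(23/12) = 184/9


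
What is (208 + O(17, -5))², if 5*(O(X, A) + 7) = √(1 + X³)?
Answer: 1014939/25 + 1206*√546/5 ≈ 46234.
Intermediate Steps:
O(X, A) = -7 + √(1 + X³)/5
(208 + O(17, -5))² = (208 + (-7 + √(1 + 17³)/5))² = (208 + (-7 + √(1 + 4913)/5))² = (208 + (-7 + √4914/5))² = (208 + (-7 + (3*√546)/5))² = (208 + (-7 + 3*√546/5))² = (201 + 3*√546/5)²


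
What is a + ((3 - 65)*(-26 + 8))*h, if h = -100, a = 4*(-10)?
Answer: -111640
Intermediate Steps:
a = -40
a + ((3 - 65)*(-26 + 8))*h = -40 + ((3 - 65)*(-26 + 8))*(-100) = -40 - 62*(-18)*(-100) = -40 + 1116*(-100) = -40 - 111600 = -111640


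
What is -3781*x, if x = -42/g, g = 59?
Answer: 158802/59 ≈ 2691.6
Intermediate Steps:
x = -42/59 ≈ -0.71186
-3781*x = -3781*(-42/59) = 158802/59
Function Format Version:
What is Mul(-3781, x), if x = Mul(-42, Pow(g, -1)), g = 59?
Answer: Rational(158802, 59) ≈ 2691.6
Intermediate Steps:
x = Rational(-42, 59) (x = Mul(-42, Pow(59, -1)) = Mul(-42, Rational(1, 59)) = Rational(-42, 59) ≈ -0.71186)
Mul(-3781, x) = Mul(-3781, Rational(-42, 59)) = Rational(158802, 59)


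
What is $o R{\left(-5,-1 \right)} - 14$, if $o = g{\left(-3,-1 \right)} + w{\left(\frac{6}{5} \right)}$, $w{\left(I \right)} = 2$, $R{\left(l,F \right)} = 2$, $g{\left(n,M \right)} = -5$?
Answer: $-20$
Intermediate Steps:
$o = -3$ ($o = -5 + 2 = -3$)
$o R{\left(-5,-1 \right)} - 14 = \left(-3\right) 2 - 14 = -6 - 14 = -20$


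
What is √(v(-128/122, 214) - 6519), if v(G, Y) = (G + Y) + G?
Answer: I*√23468713/61 ≈ 79.417*I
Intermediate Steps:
v(G, Y) = Y + 2*G
√(v(-128/122, 214) - 6519) = √((214 + 2*(-128/122)) - 6519) = √((214 + 2*(-128*1/122)) - 6519) = √((214 + 2*(-64/61)) - 6519) = √((214 - 128/61) - 6519) = √(12926/61 - 6519) = √(-384733/61) = I*√23468713/61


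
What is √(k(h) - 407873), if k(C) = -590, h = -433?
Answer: I*√408463 ≈ 639.11*I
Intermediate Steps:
√(k(h) - 407873) = √(-590 - 407873) = √(-408463) = I*√408463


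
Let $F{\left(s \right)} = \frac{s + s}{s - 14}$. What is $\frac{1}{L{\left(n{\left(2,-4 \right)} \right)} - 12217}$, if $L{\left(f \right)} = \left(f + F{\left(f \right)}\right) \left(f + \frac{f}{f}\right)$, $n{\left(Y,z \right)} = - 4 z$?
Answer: $- \frac{1}{11673} \approx -8.5668 \cdot 10^{-5}$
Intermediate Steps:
$F{\left(s \right)} = \frac{2 s}{-14 + s}$
$L{\left(f \right)} = \left(1 + f\right) \left(f + \frac{2 f}{-14 + f}\right)$ ($L{\left(f \right)} = \left(f + \frac{2 f}{-14 + f}\right) \left(f + \frac{f}{f}\right) = \left(f + \frac{2 f}{-14 + f}\right) \left(f + 1\right) = \left(f + \frac{2 f}{-14 + f}\right) \left(1 + f\right) = \left(1 + f\right) \left(f + \frac{2 f}{-14 + f}\right)$)
$\frac{1}{L{\left(n{\left(2,-4 \right)} \right)} - 12217} = \frac{1}{\frac{\left(-4\right) \left(-4\right) \left(-12 + \left(\left(-4\right) \left(-4\right)\right)^{2} - 11 \left(\left(-4\right) \left(-4\right)\right)\right)}{-14 - -16} - 12217} = \frac{1}{\frac{16 \left(-12 + 16^{2} - 176\right)}{-14 + 16} - 12217} = \frac{1}{\frac{16 \left(-12 + 256 - 176\right)}{2} - 12217} = \frac{1}{16 \cdot \frac{1}{2} \cdot 68 - 12217} = \frac{1}{544 - 12217} = \frac{1}{-11673} = - \frac{1}{11673}$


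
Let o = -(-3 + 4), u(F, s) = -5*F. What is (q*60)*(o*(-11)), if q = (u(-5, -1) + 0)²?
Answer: 412500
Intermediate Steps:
o = -1 ≈ -1.0000
q = 625 (q = (-5*(-5) + 0)² = (25 + 0)² = 25² = 625)
(q*60)*(o*(-11)) = (625*60)*(-1*(-11)) = 37500*11 = 412500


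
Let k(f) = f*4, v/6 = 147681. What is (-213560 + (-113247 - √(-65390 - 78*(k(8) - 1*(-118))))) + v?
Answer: 559279 - I*√77090 ≈ 5.5928e+5 - 277.65*I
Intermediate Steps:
v = 886086 (v = 6*147681 = 886086)
k(f) = 4*f
(-213560 + (-113247 - √(-65390 - 78*(k(8) - 1*(-118))))) + v = (-213560 + (-113247 - √(-65390 - 78*(4*8 - 1*(-118))))) + 886086 = (-213560 + (-113247 - √(-65390 - 78*(32 + 118)))) + 886086 = (-213560 + (-113247 - √(-65390 - 78*150))) + 886086 = (-213560 + (-113247 - √(-65390 - 11700))) + 886086 = (-213560 + (-113247 - √(-77090))) + 886086 = (-213560 + (-113247 - I*√77090)) + 886086 = (-326807 - I*√77090) + 886086 = 559279 - I*√77090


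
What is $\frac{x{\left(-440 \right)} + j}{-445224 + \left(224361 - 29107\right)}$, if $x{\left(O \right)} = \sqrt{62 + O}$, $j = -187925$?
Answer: $\frac{37585}{49994} - \frac{3 i \sqrt{42}}{249970} \approx 0.75179 - 7.7778 \cdot 10^{-5} i$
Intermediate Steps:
$\frac{x{\left(-440 \right)} + j}{-445224 + \left(224361 - 29107\right)} = \frac{\sqrt{62 - 440} - 187925}{-445224 + \left(224361 - 29107\right)} = \frac{\sqrt{-378} - 187925}{-445224 + 195254} = \frac{3 i \sqrt{42} - 187925}{-249970} = \left(-187925 + 3 i \sqrt{42}\right) \left(- \frac{1}{249970}\right) = \frac{37585}{49994} - \frac{3 i \sqrt{42}}{249970}$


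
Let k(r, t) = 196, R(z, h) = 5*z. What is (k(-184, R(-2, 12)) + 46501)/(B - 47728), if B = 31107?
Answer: -46697/16621 ≈ -2.8095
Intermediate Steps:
(k(-184, R(-2, 12)) + 46501)/(B - 47728) = (196 + 46501)/(31107 - 47728) = 46697/(-16621) = 46697*(-1/16621) = -46697/16621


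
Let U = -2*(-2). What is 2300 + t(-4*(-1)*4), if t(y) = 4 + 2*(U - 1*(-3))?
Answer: 2318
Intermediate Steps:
U = 4
t(y) = 18 (t(y) = 4 + 2*(4 - 1*(-3)) = 4 + 2*(4 + 3) = 4 + 2*7 = 4 + 14 = 18)
2300 + t(-4*(-1)*4) = 2300 + 18 = 2318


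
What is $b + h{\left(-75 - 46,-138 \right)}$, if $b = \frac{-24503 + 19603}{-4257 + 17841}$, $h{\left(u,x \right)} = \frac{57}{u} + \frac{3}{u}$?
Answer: $- \frac{351985}{410916} \approx -0.85659$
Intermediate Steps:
$h{\left(u,x \right)} = \frac{60}{u}$
$b = - \frac{1225}{3396}$ ($b = - \frac{4900}{13584} = \left(-4900\right) \frac{1}{13584} = - \frac{1225}{3396} \approx -0.36072$)
$b + h{\left(-75 - 46,-138 \right)} = - \frac{1225}{3396} + \frac{60}{-75 - 46} = - \frac{1225}{3396} + \frac{60}{-121} = - \frac{1225}{3396} + 60 \left(- \frac{1}{121}\right) = - \frac{1225}{3396} - \frac{60}{121} = - \frac{351985}{410916}$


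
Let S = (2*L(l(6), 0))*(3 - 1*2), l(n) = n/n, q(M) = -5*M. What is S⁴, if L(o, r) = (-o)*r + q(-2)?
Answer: 160000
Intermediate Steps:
l(n) = 1
L(o, r) = 10 - o*r (L(o, r) = (-o)*r - 5*(-2) = -o*r + 10 = 10 - o*r)
S = 20 (S = (2*(10 - 1*1*0))*(3 - 1*2) = (2*(10 + 0))*(3 - 2) = (2*10)*1 = 20*1 = 20)
S⁴ = 20⁴ = 160000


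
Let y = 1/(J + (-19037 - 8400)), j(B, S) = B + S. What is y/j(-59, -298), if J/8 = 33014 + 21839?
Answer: -1/146865159 ≈ -6.8090e-9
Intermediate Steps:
J = 438824 (J = 8*(33014 + 21839) = 8*54853 = 438824)
y = 1/411387 (y = 1/(438824 + (-19037 - 8400)) = 1/(438824 - 27437) = 1/411387 ≈ 2.4308e-6)
y/j(-59, -298) = 1/(411387*(-59 - 298)) = (1/411387)/(-357) = (1/411387)*(-1/357) = -1/146865159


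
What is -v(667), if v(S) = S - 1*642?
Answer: -25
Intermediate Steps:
v(S) = -642 + S (v(S) = S - 642 = -642 + S)
-v(667) = -(-642 + 667) = -1*25 = -25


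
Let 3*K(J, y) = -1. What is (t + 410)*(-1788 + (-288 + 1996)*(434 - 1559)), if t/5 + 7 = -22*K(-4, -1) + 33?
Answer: -1109096080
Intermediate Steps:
K(J, y) = -⅓ (K(J, y) = (⅓)*(-1) = -⅓)
t = 500/3 (t = -35 + 5*(-22*(-⅓) + 33) = -35 + 5*(22/3 + 33) = -35 + 5*(121/3) = -35 + 605/3 = 500/3 ≈ 166.67)
(t + 410)*(-1788 + (-288 + 1996)*(434 - 1559)) = (500/3 + 410)*(-1788 + (-288 + 1996)*(434 - 1559)) = 1730*(-1788 + 1708*(-1125))/3 = 1730*(-1788 - 1921500)/3 = (1730/3)*(-1923288) = -1109096080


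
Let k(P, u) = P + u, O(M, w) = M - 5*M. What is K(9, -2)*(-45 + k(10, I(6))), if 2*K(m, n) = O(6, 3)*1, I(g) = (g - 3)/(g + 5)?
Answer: 4584/11 ≈ 416.73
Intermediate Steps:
O(M, w) = -4*M
I(g) = (-3 + g)/(5 + g)
K(m, n) = -12 (K(m, n) = (-4*6*1)/2 = (-24*1)/2 = (1/2)*(-24) = -12)
K(9, -2)*(-45 + k(10, I(6))) = -12*(-45 + (10 + (-3 + 6)/(5 + 6))) = -12*(-45 + (10 + 3/11)) = -12*(-45 + 113/11) = -12*(-382/11) = 4584/11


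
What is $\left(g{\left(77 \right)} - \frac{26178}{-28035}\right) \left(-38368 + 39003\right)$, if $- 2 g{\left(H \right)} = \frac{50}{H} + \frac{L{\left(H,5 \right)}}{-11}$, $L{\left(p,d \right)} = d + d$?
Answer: $\frac{13885672}{20559} \approx 675.41$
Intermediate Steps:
$L{\left(p,d \right)} = 2 d$
$g{\left(H \right)} = \frac{5}{11} - \frac{25}{H}$ ($g{\left(H \right)} = - \frac{\frac{50}{H} + \frac{2 \cdot 5}{-11}}{2} = - \frac{\frac{50}{H} + 10 \left(- \frac{1}{11}\right)}{2} = - \frac{\frac{50}{H} - \frac{10}{11}}{2} = - \frac{- \frac{10}{11} + \frac{50}{H}}{2} = \frac{5}{11} - \frac{25}{H}$)
$\left(g{\left(77 \right)} - \frac{26178}{-28035}\right) \left(-38368 + 39003\right) = \left(\left(\frac{5}{11} - \frac{25}{77}\right) - \frac{26178}{-28035}\right) \left(-38368 + 39003\right) = \left(\left(\frac{5}{11} - \frac{25}{77}\right) - - \frac{8726}{9345}\right) 635 = \left(\left(\frac{5}{11} - \frac{25}{77}\right) + \frac{8726}{9345}\right) 635 = \left(\frac{10}{77} + \frac{8726}{9345}\right) 635 = \frac{109336}{102795} \cdot 635 = \frac{13885672}{20559}$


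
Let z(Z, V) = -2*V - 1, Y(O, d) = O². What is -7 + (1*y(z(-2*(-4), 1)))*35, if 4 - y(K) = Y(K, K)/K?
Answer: 238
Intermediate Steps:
z(Z, V) = -1 - 2*V
y(K) = 4 - K (y(K) = 4 - K²/K = 4 - K)
-7 + (1*y(z(-2*(-4), 1)))*35 = -7 + (1*(4 - (-1 - 2*1)))*35 = -7 + (1*(4 - (-1 - 2)))*35 = -7 + (1*(4 - 1*(-3)))*35 = -7 + (1*(4 + 3))*35 = -7 + (1*7)*35 = -7 + 7*35 = -7 + 245 = 238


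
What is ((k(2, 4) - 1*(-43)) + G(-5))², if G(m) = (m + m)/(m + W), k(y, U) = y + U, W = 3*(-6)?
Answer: 1292769/529 ≈ 2443.8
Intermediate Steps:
W = -18
k(y, U) = U + y
G(m) = 2*m/(-18 + m) (G(m) = (m + m)/(m - 18) = (2*m)/(-18 + m) = 2*m/(-18 + m))
((k(2, 4) - 1*(-43)) + G(-5))² = (((4 + 2) - 1*(-43)) + 2*(-5)/(-18 - 5))² = ((6 + 43) + 2*(-5)/(-23))² = (49 + 2*(-5)*(-1/23))² = (49 + 10/23)² = (1137/23)² = 1292769/529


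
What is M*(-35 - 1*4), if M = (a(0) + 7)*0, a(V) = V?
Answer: 0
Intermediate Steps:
M = 0 (M = (0 + 7)*0 = 7*0 = 0)
M*(-35 - 1*4) = 0*(-35 - 1*4) = 0*(-35 - 4) = 0*(-39) = 0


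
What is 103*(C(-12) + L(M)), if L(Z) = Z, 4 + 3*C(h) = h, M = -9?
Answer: -4429/3 ≈ -1476.3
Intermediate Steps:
C(h) = -4/3 + h/3
103*(C(-12) + L(M)) = 103*((-4/3 + (⅓)*(-12)) - 9) = 103*((-4/3 - 4) - 9) = 103*(-16/3 - 9) = 103*(-43/3) = -4429/3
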